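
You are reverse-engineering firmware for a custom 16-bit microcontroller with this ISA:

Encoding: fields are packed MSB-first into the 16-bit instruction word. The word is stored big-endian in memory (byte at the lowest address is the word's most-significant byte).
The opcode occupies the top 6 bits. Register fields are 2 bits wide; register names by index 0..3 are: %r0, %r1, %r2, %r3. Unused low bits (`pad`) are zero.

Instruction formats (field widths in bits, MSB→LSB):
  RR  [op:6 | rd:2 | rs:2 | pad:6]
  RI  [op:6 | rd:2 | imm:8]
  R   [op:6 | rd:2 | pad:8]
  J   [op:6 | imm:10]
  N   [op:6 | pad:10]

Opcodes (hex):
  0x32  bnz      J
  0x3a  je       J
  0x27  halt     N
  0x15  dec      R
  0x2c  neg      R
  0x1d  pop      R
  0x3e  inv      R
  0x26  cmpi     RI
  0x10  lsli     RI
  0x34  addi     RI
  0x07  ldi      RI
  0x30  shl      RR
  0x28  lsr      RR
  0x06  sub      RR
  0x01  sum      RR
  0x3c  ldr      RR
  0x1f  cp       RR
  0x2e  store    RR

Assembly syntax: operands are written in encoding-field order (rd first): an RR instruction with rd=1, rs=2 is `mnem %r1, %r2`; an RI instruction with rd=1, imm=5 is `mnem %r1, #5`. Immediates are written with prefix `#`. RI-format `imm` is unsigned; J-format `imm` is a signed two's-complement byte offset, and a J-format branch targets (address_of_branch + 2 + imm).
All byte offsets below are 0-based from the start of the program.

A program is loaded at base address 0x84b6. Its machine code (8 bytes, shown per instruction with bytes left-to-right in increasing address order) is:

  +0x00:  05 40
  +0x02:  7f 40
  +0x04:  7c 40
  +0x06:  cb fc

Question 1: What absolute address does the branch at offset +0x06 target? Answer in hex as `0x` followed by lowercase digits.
0x84ba

@+06  big-endian(cb fc) = 0xcbfc
  op=0xcbfc>>10=0x32 ⇒ bnz (J)
  imm@[9:0]=0x3fc (s10→-4) ⇒ #-4
  target = base 0x84b6 + off 0x06 + 2 + imm -4 = 0x84ba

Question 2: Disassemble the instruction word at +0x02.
cp %r3, %r1

+0x02: 7f 40 ⇒ word 0x7f40 (big)
  opcode bits[15:10]=0x1f: cp/RR
  rd: (w>>8)&0x3=0x3 → %r3
  rs: (w>>6)&0x3=0x1 → %r1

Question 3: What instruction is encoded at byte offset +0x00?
+0x00: 05 40 ⇒ word 0x0540 (big)
  opcode bits[15:10]=0x1: sum/RR
  rd@[9:8]=0x1 ⇒ %r1
  rs@[7:6]=0x1 ⇒ %r1

sum %r1, %r1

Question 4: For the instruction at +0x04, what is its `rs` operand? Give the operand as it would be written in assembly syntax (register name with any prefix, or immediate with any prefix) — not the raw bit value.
%r1

[04] 7c 40 → 0x7c40
  opcode bits[15:10]=0x1f: cp/RR
  rd@[9:8]=0x0 ⇒ %r0
  rs@[7:6]=0x1 ⇒ %r1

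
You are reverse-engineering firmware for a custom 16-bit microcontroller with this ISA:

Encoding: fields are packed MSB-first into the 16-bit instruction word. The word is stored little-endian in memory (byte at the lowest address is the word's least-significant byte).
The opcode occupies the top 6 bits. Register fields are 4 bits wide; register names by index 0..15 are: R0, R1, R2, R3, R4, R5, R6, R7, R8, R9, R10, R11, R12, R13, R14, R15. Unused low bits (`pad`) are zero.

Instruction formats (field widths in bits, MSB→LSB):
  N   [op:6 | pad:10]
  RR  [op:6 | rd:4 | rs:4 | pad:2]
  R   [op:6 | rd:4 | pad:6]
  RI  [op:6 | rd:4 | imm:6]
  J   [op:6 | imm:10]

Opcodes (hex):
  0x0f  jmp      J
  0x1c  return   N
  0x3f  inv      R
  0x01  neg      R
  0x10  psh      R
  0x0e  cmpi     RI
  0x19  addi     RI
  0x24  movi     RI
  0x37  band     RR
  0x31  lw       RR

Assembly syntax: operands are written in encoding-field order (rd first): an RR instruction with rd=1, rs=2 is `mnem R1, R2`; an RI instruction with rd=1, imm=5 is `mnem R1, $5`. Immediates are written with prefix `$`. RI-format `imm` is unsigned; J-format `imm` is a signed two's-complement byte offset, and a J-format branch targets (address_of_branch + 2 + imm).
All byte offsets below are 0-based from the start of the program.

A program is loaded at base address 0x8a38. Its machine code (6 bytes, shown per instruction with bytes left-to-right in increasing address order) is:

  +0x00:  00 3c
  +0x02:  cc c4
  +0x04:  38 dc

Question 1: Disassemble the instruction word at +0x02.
lw R3, R3

+0x02: cc c4 ⇒ word 0xc4cc (little)
  top 6b → 0x31 → lw [RR]
  rd@[9:6]=0x3 ⇒ R3
  rs@[5:2]=0x3 ⇒ R3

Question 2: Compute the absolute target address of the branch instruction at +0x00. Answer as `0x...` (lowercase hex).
0x8a3a

[00] 00 3c → 0x3c00
  op=0x3c00>>10=0xf ⇒ jmp (J)
  imm: (w>>0)&0x3ff=0x0 → $0
  target = base 0x8a38 + off 0x00 + 2 + imm 0 = 0x8a3a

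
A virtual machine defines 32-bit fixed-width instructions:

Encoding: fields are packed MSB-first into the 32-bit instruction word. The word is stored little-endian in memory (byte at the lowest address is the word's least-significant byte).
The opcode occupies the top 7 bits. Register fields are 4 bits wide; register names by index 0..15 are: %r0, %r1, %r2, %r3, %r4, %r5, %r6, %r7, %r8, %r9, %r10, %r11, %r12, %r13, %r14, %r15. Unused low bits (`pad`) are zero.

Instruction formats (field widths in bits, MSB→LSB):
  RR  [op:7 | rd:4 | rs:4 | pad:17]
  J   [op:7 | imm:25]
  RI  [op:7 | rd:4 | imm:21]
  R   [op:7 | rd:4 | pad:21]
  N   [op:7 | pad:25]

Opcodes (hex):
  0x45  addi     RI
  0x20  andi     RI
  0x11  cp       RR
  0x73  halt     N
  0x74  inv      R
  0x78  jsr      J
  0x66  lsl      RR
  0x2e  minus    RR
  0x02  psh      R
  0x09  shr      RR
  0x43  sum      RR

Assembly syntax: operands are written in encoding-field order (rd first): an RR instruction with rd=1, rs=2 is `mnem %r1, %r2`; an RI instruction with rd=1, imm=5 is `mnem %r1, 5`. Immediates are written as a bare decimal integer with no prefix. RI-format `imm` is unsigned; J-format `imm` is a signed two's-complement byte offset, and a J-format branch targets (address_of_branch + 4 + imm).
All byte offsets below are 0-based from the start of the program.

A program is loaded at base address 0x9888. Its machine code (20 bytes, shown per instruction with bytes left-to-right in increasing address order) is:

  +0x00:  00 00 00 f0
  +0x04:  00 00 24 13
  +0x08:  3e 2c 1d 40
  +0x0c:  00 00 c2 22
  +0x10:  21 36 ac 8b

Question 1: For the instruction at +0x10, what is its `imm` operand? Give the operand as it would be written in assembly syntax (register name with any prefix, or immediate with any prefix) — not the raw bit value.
[10] 21 36 ac 8b → 0x8bac3621
  top 7b → 0x45 → addi [RI]
  [24:21] rd=13 = %r13
  [20:0] imm=800289 = 800289

800289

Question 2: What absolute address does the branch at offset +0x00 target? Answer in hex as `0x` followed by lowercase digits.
+0x00: 00 00 00 f0 ⇒ word 0xf0000000 (little)
  op=0xf0000000>>25=0x78 ⇒ jsr (J)
  imm: (w>>0)&0x1ffffff=0x0 → 0
  target = base 0x9888 + off 0x00 + 4 + imm 0 = 0x988c

0x988c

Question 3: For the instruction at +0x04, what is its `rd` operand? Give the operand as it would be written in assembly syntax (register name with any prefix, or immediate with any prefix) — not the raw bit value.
%r9

+0x04: 00 00 24 13 ⇒ word 0x13240000 (little)
  top 7b → 0x9 → shr [RR]
  rd@[24:21]=0x9 ⇒ %r9
  rs@[20:17]=0x2 ⇒ %r2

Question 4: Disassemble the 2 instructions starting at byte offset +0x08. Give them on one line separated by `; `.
@+08  little-endian(3e 2c 1d 40) = 0x401d2c3e
  opcode bits[31:25]=0x20: andi/RI
  rd@[24:21]=0x0 ⇒ %r0
  imm@[20:0]=0x1d2c3e ⇒ 1911870
@+0c  little-endian(00 00 c2 22) = 0x22c20000
  opcode bits[31:25]=0x11: cp/RR
  rd@[24:21]=0x6 ⇒ %r6
  rs@[20:17]=0x1 ⇒ %r1

andi %r0, 1911870; cp %r6, %r1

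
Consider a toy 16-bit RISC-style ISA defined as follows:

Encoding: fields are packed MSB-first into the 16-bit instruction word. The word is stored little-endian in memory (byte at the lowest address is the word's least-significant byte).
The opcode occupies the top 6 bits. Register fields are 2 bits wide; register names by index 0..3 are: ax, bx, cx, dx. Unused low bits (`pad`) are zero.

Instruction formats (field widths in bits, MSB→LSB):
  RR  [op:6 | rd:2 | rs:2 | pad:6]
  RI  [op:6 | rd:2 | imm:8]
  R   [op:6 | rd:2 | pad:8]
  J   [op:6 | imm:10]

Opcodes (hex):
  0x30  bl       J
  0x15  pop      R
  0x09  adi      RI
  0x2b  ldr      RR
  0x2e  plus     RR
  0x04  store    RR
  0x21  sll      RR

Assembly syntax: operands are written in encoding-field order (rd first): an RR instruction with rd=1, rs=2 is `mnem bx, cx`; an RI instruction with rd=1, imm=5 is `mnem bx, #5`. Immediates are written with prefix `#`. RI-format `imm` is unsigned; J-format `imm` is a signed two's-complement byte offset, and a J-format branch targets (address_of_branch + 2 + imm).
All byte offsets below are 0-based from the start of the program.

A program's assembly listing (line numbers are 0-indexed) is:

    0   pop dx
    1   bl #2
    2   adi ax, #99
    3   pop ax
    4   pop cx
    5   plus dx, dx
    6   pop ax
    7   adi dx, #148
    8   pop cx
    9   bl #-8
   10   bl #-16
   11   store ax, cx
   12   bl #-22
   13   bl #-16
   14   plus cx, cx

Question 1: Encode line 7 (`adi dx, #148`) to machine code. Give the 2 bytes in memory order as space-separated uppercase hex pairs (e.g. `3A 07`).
L7: adi op=0x9:6|rd=3:2|imm=148:8 ⇒ 0x2794 ⇒ little 94 27

94 27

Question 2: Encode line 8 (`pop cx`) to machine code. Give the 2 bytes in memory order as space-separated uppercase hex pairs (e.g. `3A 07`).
00 56

8. pop fields op=0x15:6|rd=2:2|pad=0:8 → word 5600h → 00 56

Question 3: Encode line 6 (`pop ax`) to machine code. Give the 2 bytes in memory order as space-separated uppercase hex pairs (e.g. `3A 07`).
line 6 (pop): pack op=0x15:6|rd=0:2|pad=0:8 = 0x5400; little→ 00 54

00 54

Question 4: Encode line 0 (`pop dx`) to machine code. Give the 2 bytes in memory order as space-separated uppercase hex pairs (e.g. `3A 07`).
0. pop fields op=0x15:6|rd=3:2|pad=0:8 → word 5700h → 00 57

00 57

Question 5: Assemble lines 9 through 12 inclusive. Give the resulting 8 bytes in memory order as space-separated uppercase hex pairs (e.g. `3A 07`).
L9: bl op=0x30:6|imm=-8:10 ⇒ 0xc3f8 ⇒ little f8 c3
L10: bl op=0x30:6|imm=-16:10 ⇒ 0xc3f0 ⇒ little f0 c3
L11: store op=0x4:6|rd=0:2|rs=2:2|pad=0:6 ⇒ 0x1080 ⇒ little 80 10
L12: bl op=0x30:6|imm=-22:10 ⇒ 0xc3ea ⇒ little ea c3

F8 C3 F0 C3 80 10 EA C3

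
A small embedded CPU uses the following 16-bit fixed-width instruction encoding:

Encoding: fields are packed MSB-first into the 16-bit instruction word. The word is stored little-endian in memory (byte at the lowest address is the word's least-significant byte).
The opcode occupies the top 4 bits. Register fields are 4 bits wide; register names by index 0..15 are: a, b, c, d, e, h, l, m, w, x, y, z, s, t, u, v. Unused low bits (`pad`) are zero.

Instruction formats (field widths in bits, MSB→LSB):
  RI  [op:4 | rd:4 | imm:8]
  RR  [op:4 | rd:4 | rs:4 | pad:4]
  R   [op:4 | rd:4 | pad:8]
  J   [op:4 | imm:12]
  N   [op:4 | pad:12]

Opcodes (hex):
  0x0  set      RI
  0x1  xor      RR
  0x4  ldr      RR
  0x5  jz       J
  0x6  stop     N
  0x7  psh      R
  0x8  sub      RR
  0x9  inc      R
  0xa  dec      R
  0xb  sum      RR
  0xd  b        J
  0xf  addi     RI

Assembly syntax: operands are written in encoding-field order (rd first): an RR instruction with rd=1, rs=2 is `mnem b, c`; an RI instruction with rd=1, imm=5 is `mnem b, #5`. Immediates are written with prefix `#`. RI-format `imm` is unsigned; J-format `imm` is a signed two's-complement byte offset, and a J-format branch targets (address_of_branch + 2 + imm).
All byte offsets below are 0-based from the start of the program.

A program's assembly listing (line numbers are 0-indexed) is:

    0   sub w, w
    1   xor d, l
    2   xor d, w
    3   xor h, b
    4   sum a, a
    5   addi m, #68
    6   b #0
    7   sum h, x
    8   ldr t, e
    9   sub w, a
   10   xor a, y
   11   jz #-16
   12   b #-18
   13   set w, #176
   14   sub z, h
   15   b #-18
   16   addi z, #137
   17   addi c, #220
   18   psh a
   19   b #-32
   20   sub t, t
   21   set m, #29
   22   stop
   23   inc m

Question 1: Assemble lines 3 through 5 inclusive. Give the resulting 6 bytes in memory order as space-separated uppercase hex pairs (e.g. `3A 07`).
3. xor fields op=0x1:4|rd=5:4|rs=1:4|pad=0:4 → word 1510h → 10 15
4. sum fields op=0xb:4|rd=0:4|rs=0:4|pad=0:4 → word b000h → 00 b0
5. addi fields op=0xf:4|rd=7:4|imm=68:8 → word f744h → 44 f7

10 15 00 B0 44 F7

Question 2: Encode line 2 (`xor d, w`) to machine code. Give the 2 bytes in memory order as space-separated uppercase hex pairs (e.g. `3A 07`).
line 2 (xor): pack op=0x1:4|rd=3:4|rs=8:4|pad=0:4 = 0x1380; little→ 80 13

80 13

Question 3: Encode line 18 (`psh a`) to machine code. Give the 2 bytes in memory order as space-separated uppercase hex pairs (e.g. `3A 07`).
00 70

18. psh fields op=0x7:4|rd=0:4|pad=0:8 → word 7000h → 00 70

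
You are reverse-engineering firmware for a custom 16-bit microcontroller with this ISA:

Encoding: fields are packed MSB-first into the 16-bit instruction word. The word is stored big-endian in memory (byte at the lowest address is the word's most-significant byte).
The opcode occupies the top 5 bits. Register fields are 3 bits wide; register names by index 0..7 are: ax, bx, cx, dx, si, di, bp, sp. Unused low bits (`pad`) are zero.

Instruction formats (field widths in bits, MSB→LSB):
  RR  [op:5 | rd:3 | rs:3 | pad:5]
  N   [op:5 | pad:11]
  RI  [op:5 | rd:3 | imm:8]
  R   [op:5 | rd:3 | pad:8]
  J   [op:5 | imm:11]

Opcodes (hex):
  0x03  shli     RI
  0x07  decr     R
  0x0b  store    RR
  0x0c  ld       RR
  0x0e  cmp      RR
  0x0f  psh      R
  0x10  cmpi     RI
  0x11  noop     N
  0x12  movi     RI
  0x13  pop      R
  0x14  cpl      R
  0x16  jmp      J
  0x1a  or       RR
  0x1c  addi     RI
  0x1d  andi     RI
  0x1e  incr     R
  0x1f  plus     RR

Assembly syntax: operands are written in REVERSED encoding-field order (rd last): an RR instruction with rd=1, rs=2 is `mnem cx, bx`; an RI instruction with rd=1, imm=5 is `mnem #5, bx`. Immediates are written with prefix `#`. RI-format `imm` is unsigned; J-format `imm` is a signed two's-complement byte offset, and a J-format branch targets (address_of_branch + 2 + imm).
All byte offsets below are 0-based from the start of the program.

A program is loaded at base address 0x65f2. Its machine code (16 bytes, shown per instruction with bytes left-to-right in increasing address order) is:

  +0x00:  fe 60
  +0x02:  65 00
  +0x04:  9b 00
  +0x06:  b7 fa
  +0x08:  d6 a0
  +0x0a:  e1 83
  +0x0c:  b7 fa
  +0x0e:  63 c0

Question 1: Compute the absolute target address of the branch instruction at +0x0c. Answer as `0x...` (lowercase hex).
0x65fa

@+0c  big-endian(b7 fa) = 0xb7fa
  op=0xb7fa>>11=0x16 ⇒ jmp (J)
  [10:0] imm=2042 (s11→-6) = #-6
  target = base 0x65f2 + off 0x0c + 2 + imm -6 = 0x65fa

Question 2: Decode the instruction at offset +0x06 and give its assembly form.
jmp #-6

@+06  big-endian(b7 fa) = 0xb7fa
  top 5b → 0x16 → jmp [J]
  imm: (w>>0)&0x7ff=0x7fa (s11→-6) → #-6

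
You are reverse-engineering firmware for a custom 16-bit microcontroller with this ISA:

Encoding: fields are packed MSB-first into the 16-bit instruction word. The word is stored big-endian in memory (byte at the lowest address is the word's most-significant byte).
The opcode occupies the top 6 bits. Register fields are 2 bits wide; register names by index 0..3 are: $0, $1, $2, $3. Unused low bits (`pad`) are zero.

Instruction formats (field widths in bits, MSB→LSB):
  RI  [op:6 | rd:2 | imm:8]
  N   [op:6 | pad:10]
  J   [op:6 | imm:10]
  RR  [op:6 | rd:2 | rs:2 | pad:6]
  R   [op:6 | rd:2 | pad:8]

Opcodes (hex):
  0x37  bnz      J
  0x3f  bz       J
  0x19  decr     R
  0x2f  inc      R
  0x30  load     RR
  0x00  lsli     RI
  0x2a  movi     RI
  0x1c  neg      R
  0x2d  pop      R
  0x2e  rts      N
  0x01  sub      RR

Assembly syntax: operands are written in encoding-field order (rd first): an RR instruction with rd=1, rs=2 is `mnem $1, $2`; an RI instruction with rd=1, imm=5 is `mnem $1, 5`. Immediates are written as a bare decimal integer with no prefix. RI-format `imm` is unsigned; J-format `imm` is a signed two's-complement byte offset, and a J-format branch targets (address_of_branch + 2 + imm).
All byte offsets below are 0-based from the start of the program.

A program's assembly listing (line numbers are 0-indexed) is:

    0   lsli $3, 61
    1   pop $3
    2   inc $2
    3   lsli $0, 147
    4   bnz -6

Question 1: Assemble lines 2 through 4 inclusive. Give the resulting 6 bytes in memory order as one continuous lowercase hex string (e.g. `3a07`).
be000093dffa

L2: inc op=0x2f:6|rd=2:2|pad=0:8 ⇒ 0xbe00 ⇒ big be 00
L3: lsli op=0x0:6|rd=0:2|imm=147:8 ⇒ 0x0093 ⇒ big 00 93
L4: bnz op=0x37:6|imm=-6:10 ⇒ 0xdffa ⇒ big df fa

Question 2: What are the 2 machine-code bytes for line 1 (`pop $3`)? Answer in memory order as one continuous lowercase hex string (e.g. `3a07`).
b700

1. pop fields op=0x2d:6|rd=3:2|pad=0:8 → word b700h → b7 00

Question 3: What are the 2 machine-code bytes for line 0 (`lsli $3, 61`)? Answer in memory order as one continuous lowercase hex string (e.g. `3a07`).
033d

0. lsli fields op=0x0:6|rd=3:2|imm=61:8 → word 033dh → 03 3d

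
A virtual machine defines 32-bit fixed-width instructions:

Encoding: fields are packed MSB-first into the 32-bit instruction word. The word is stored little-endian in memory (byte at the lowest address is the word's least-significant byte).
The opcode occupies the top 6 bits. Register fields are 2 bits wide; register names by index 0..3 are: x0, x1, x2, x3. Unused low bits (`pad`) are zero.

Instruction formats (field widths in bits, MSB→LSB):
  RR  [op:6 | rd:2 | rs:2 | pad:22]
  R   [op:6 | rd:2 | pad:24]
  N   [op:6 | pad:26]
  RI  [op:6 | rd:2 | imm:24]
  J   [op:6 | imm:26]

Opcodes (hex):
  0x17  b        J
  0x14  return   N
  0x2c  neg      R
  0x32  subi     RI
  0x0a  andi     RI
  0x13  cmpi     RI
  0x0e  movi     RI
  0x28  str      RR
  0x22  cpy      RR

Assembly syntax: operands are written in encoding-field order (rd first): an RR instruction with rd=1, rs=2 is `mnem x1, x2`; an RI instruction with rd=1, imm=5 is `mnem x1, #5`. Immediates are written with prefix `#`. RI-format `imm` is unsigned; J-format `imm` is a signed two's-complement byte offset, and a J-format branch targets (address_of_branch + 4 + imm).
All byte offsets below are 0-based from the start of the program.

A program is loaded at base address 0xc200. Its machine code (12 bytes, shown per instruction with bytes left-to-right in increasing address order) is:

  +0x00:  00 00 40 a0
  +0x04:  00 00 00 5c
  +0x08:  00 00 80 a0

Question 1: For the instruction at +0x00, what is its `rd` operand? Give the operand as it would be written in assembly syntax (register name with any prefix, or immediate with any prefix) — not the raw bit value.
off 0x00: read 00 00 40 a0 as little → 0xa0400000
  op=0xa0400000>>26=0x28 ⇒ str (RR)
  [25:24] rd=0 = x0
  [23:22] rs=1 = x1

x0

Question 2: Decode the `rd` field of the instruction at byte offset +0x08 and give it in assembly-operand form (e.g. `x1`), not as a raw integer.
x0

+0x08: 00 00 80 a0 ⇒ word 0xa0800000 (little)
  top 6b → 0x28 → str [RR]
  [25:24] rd=0 = x0
  [23:22] rs=2 = x2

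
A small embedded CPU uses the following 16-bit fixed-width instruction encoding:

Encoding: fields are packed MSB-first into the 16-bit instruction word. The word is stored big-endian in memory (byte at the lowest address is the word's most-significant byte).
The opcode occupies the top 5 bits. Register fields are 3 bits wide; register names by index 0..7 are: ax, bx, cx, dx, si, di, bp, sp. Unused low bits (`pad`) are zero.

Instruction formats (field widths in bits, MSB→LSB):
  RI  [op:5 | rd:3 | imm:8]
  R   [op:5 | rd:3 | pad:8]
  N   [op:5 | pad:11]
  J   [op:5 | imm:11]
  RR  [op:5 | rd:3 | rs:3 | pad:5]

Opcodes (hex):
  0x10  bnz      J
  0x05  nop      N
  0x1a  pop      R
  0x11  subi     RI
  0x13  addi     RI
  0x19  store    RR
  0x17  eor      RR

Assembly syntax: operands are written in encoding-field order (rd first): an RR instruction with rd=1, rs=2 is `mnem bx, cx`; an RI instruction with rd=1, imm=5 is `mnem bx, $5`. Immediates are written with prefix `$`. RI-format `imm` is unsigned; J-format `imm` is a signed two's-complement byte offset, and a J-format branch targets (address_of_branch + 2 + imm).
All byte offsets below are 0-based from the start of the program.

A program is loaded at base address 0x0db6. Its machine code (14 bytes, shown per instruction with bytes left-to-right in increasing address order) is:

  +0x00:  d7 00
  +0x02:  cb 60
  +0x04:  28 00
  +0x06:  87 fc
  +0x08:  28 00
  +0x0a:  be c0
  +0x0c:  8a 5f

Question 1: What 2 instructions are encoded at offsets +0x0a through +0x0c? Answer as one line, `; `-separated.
eor bp, bp; subi cx, $95

+0x0a: be c0 ⇒ word 0xbec0 (big)
  opcode bits[15:11]=0x17: eor/RR
  [10:8] rd=6 = bp
  [7:5] rs=6 = bp
+0x0c: 8a 5f ⇒ word 0x8a5f (big)
  opcode bits[15:11]=0x11: subi/RI
  [10:8] rd=2 = cx
  [7:0] imm=95 = $95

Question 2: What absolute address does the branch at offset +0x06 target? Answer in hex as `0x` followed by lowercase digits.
@+06  big-endian(87 fc) = 0x87fc
  op=0x87fc>>11=0x10 ⇒ bnz (J)
  imm: (w>>0)&0x7ff=0x7fc (s11→-4) → $-4
  target = base 0x0db6 + off 0x06 + 2 + imm -4 = 0x0dba

0x0dba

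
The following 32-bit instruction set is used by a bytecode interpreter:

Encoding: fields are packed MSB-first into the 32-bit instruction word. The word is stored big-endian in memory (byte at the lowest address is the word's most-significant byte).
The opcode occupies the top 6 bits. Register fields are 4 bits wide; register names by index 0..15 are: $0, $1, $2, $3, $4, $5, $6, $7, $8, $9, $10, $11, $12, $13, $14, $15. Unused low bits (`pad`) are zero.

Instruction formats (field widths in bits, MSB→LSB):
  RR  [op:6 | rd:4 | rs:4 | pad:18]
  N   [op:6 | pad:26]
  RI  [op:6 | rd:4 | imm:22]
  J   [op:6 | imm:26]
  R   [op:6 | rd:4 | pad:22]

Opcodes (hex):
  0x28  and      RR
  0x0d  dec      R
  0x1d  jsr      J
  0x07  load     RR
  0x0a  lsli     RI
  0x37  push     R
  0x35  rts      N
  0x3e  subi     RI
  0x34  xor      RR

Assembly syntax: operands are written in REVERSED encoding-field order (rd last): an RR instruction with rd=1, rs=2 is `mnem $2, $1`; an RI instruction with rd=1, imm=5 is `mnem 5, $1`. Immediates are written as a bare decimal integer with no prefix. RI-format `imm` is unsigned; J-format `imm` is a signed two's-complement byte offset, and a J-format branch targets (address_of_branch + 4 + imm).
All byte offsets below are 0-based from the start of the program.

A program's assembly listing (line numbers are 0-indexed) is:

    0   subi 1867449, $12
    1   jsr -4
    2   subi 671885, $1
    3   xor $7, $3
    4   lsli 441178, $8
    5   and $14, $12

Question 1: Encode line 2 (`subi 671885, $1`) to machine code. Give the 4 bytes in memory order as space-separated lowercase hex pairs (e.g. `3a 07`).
f8 4a 40 8d

L2: subi op=0x3e:6|rd=1:4|imm=671885:22 ⇒ 0xf84a408d ⇒ big f8 4a 40 8d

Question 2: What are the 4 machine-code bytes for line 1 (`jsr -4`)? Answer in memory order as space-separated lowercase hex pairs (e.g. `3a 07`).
77 ff ff fc

line 1 (jsr): pack op=0x1d:6|imm=-4:26 = 0x77fffffc; big→ 77 ff ff fc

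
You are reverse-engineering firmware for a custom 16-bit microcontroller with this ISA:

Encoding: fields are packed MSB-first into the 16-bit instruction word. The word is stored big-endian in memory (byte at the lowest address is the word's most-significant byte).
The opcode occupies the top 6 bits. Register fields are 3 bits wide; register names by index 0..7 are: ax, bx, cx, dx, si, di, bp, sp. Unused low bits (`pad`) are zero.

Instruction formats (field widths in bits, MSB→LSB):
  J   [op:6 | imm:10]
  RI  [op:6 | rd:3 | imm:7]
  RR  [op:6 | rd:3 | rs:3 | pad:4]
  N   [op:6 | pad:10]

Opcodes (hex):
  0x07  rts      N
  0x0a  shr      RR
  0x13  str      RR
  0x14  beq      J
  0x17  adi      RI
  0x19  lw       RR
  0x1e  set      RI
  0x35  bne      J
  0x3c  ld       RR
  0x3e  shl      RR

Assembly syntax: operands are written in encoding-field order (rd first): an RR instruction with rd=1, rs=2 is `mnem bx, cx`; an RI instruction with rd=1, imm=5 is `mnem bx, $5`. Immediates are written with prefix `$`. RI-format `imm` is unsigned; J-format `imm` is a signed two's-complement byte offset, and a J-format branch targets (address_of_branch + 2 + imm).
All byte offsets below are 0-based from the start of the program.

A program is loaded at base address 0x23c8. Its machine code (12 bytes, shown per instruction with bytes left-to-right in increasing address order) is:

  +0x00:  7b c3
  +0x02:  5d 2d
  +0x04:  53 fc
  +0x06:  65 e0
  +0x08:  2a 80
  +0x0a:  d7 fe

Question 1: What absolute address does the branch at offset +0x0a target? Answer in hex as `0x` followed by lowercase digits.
[0a] d7 fe → 0xd7fe
  op=0xd7fe>>10=0x35 ⇒ bne (J)
  [9:0] imm=1022 (s10→-2) = $-2
  target = base 0x23c8 + off 0x0a + 2 + imm -2 = 0x23d2

0x23d2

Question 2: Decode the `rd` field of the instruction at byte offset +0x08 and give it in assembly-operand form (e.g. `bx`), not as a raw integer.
[08] 2a 80 → 0x2a80
  op=0x2a80>>10=0xa ⇒ shr (RR)
  rd: (w>>7)&0x7=0x5 → di
  rs: (w>>4)&0x7=0x0 → ax

di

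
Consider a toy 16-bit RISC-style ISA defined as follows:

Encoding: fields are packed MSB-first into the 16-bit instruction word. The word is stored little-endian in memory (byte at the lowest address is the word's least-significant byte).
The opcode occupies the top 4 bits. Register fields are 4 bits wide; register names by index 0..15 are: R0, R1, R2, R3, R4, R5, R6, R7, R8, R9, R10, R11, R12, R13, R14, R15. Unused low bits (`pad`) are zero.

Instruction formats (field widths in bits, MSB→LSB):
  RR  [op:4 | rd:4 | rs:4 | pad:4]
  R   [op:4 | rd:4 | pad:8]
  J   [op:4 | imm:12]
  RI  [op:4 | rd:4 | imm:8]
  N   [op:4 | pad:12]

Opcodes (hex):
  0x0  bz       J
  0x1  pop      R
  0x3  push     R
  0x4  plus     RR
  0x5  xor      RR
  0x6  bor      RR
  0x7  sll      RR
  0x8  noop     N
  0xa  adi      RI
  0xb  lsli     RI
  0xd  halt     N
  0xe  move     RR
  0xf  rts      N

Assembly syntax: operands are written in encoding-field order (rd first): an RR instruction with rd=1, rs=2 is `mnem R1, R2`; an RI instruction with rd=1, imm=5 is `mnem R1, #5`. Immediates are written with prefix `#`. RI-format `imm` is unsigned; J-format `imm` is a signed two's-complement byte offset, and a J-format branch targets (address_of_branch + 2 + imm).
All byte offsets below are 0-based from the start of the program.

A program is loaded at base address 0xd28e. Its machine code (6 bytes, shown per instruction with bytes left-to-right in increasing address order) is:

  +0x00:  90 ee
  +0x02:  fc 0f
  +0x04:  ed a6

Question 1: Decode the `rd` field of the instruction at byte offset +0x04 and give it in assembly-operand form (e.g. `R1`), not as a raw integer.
R6

+0x04: ed a6 ⇒ word 0xa6ed (little)
  opcode bits[15:12]=0xa: adi/RI
  [11:8] rd=6 = R6
  [7:0] imm=237 = #237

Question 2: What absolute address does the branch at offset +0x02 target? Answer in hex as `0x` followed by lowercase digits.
0xd28e

+0x02: fc 0f ⇒ word 0x0ffc (little)
  op=0x0ffc>>12=0x0 ⇒ bz (J)
  imm: (w>>0)&0xfff=0xffc (s12→-4) → #-4
  target = base 0xd28e + off 0x02 + 2 + imm -4 = 0xd28e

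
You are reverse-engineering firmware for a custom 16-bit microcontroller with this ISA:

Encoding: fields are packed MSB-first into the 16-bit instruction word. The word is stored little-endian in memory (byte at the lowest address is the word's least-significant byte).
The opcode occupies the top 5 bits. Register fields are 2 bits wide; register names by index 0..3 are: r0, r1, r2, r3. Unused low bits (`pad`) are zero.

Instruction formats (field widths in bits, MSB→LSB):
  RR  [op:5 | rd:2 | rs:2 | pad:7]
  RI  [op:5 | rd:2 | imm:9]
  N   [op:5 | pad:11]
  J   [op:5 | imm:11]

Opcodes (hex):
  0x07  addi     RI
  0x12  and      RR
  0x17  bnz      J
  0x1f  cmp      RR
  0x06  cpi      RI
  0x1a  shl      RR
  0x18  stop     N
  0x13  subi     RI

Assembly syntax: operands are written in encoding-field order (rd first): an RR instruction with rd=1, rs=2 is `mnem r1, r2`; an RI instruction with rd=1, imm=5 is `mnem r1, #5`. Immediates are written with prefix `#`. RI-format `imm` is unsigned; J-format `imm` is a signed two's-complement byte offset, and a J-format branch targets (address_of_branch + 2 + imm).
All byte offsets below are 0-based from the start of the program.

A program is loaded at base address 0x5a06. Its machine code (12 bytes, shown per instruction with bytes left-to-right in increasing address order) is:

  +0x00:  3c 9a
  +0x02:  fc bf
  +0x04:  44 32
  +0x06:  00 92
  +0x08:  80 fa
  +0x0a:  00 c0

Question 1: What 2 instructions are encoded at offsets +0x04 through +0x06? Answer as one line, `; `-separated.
cpi r1, #68; and r1, r0

+0x04: 44 32 ⇒ word 0x3244 (little)
  op=0x3244>>11=0x6 ⇒ cpi (RI)
  [10:9] rd=1 = r1
  [8:0] imm=68 = #68
+0x06: 00 92 ⇒ word 0x9200 (little)
  op=0x9200>>11=0x12 ⇒ and (RR)
  [10:9] rd=1 = r1
  [8:7] rs=0 = r0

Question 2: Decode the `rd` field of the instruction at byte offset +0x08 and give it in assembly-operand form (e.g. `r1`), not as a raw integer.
r1

[08] 80 fa → 0xfa80
  op=0xfa80>>11=0x1f ⇒ cmp (RR)
  [10:9] rd=1 = r1
  [8:7] rs=1 = r1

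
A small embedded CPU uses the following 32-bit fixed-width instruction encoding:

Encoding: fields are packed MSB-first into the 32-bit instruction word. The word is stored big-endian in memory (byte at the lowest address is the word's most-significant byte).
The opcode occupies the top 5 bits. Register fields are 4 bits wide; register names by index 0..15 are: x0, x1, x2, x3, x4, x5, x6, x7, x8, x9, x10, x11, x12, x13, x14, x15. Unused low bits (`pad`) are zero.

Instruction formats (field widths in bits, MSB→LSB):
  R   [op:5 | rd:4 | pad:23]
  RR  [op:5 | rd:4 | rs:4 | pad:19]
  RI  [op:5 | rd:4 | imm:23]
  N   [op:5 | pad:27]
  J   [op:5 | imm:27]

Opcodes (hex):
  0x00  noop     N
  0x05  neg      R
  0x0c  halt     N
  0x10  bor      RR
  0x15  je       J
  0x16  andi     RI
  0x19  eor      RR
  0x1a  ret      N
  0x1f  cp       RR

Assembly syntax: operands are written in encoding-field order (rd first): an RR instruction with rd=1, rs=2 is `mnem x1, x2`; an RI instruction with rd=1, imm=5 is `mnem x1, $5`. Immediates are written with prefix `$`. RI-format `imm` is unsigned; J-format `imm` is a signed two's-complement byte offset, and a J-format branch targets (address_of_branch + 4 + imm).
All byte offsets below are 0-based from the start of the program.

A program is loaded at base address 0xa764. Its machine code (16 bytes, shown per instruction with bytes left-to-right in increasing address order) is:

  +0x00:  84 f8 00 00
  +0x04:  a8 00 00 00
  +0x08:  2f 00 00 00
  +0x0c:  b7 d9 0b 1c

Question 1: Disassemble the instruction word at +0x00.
off 0x00: read 84 f8 00 00 as big → 0x84f80000
  top 5b → 0x10 → bor [RR]
  rd@[26:23]=0x9 ⇒ x9
  rs@[22:19]=0xf ⇒ x15

bor x9, x15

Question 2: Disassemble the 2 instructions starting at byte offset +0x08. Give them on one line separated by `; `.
neg x14; andi x15, $5835548

+0x08: 2f 00 00 00 ⇒ word 0x2f000000 (big)
  op=0x2f000000>>27=0x5 ⇒ neg (R)
  rd: (w>>23)&0xf=0xe → x14
+0x0c: b7 d9 0b 1c ⇒ word 0xb7d90b1c (big)
  op=0xb7d90b1c>>27=0x16 ⇒ andi (RI)
  rd: (w>>23)&0xf=0xf → x15
  imm: (w>>0)&0x7fffff=0x590b1c → $5835548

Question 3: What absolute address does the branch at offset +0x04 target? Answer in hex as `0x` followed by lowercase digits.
+0x04: a8 00 00 00 ⇒ word 0xa8000000 (big)
  top 5b → 0x15 → je [J]
  imm: (w>>0)&0x7ffffff=0x0 → $0
  target = base 0xa764 + off 0x04 + 4 + imm 0 = 0xa76c

0xa76c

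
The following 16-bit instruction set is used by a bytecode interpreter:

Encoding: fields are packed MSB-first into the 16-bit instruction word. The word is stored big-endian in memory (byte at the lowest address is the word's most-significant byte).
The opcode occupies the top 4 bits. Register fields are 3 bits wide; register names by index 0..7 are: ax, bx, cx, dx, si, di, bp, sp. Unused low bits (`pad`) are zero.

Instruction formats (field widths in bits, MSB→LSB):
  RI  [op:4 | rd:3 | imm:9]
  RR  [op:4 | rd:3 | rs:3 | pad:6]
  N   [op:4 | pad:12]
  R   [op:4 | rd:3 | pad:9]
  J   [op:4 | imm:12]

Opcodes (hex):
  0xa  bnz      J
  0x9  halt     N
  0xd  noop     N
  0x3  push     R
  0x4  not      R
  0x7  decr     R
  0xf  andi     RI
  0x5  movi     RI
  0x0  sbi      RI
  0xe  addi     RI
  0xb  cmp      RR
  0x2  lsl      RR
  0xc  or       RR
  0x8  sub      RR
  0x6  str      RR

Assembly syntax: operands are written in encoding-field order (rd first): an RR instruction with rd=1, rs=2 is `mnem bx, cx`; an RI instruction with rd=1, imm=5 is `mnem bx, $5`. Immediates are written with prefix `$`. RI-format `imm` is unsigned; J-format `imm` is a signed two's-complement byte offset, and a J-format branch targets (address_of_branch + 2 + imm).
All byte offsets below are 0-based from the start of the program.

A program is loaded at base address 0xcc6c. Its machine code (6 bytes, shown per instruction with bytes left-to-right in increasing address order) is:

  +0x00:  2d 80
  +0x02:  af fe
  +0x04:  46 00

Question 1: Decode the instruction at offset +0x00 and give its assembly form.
lsl bp, bp

[00] 2d 80 → 0x2d80
  top 4b → 0x2 → lsl [RR]
  rd: (w>>9)&0x7=0x6 → bp
  rs: (w>>6)&0x7=0x6 → bp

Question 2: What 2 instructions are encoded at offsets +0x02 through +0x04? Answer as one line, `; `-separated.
bnz $-2; not dx

+0x02: af fe ⇒ word 0xaffe (big)
  opcode bits[15:12]=0xa: bnz/J
  [11:0] imm=4094 (s12→-2) = $-2
+0x04: 46 00 ⇒ word 0x4600 (big)
  opcode bits[15:12]=0x4: not/R
  [11:9] rd=3 = dx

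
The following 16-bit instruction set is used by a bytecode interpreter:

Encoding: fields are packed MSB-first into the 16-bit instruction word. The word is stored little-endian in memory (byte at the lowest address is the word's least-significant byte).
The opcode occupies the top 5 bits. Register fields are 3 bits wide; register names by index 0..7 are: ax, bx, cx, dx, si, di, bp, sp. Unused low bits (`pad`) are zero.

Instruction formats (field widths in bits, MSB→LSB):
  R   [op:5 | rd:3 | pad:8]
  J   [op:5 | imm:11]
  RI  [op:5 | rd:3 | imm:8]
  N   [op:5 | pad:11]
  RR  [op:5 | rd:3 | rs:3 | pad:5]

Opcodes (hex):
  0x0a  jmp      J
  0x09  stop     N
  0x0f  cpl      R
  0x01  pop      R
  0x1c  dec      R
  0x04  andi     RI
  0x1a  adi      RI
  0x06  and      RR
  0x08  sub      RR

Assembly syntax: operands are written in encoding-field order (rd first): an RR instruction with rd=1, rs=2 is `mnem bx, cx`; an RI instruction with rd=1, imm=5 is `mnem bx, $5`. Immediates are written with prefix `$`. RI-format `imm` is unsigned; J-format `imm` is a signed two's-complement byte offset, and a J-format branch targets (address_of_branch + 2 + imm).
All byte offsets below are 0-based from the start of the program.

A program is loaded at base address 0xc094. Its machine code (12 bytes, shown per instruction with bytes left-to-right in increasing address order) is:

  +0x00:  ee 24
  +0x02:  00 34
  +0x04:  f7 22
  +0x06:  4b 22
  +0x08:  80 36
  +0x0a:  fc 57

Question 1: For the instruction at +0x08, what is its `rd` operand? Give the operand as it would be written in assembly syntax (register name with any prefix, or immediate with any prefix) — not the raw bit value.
bp

@+08  little-endian(80 36) = 0x3680
  top 5b → 0x6 → and [RR]
  rd: (w>>8)&0x7=0x6 → bp
  rs: (w>>5)&0x7=0x4 → si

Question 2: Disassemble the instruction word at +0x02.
and si, ax

+0x02: 00 34 ⇒ word 0x3400 (little)
  top 5b → 0x6 → and [RR]
  rd: (w>>8)&0x7=0x4 → si
  rs: (w>>5)&0x7=0x0 → ax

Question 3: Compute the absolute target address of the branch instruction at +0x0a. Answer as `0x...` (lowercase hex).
0xc09c

+0x0a: fc 57 ⇒ word 0x57fc (little)
  opcode bits[15:11]=0xa: jmp/J
  imm: (w>>0)&0x7ff=0x7fc (s11→-4) → $-4
  target = base 0xc094 + off 0x0a + 2 + imm -4 = 0xc09c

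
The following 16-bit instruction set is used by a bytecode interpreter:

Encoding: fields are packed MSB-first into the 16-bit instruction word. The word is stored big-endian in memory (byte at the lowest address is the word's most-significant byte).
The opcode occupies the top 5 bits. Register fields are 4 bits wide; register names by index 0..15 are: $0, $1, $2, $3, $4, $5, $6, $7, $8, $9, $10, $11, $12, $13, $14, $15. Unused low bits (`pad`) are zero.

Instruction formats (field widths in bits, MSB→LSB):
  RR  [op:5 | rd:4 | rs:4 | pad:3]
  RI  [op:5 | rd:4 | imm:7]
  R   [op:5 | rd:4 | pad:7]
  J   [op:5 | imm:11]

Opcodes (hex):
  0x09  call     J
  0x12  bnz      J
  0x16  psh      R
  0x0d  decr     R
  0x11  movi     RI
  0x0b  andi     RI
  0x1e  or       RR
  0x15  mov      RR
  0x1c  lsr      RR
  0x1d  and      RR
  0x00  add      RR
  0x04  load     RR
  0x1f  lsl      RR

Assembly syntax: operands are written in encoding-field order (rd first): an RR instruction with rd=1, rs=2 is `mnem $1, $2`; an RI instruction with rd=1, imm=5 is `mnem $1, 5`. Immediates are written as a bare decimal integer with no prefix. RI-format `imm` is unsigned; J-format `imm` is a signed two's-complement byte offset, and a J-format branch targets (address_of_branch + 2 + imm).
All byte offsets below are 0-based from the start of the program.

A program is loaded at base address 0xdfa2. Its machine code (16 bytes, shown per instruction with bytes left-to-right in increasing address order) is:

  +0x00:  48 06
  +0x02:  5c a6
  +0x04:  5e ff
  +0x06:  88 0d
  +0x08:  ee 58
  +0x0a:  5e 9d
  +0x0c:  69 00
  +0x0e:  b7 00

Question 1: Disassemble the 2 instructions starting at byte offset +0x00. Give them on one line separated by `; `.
call 6; andi $9, 38

@+00  big-endian(48 06) = 0x4806
  top 5b → 0x9 → call [J]
  [10:0] imm=6 = 6
@+02  big-endian(5c a6) = 0x5ca6
  top 5b → 0xb → andi [RI]
  [10:7] rd=9 = $9
  [6:0] imm=38 = 38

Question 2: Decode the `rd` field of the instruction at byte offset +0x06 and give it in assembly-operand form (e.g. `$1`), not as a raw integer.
+0x06: 88 0d ⇒ word 0x880d (big)
  top 5b → 0x11 → movi [RI]
  rd@[10:7]=0x0 ⇒ $0
  imm@[6:0]=0xd ⇒ 13

$0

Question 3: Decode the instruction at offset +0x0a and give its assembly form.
[0a] 5e 9d → 0x5e9d
  op=0x5e9d>>11=0xb ⇒ andi (RI)
  rd: (w>>7)&0xf=0xd → $13
  imm: (w>>0)&0x7f=0x1d → 29

andi $13, 29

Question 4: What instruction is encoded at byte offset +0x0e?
psh $14

off 0x0e: read b7 00 as big → 0xb700
  opcode bits[15:11]=0x16: psh/R
  rd@[10:7]=0xe ⇒ $14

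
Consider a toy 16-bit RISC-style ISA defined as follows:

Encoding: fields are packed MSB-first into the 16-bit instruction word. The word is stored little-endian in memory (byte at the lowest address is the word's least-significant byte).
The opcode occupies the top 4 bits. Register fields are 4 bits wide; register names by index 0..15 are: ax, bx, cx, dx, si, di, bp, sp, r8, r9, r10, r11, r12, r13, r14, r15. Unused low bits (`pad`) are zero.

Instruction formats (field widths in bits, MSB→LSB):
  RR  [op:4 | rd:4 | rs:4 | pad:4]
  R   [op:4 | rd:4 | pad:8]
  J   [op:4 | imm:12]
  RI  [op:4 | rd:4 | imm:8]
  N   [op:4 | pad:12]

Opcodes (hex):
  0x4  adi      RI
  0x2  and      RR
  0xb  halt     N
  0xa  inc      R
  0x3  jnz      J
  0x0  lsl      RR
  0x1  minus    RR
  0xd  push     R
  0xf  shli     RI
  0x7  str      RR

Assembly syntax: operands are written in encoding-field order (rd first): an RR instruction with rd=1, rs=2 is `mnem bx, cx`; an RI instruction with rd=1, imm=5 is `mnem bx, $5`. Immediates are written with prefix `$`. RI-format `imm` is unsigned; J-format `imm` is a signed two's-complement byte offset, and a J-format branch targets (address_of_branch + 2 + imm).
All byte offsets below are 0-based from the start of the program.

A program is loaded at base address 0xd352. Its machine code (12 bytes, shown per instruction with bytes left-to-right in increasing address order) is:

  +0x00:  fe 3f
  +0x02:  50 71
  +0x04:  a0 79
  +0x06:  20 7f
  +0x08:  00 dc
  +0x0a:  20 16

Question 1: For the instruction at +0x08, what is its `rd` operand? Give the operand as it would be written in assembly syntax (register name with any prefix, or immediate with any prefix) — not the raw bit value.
[08] 00 dc → 0xdc00
  top 4b → 0xd → push [R]
  [11:8] rd=12 = r12

r12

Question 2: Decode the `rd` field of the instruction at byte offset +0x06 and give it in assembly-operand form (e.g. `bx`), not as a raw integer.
r15

@+06  little-endian(20 7f) = 0x7f20
  op=0x7f20>>12=0x7 ⇒ str (RR)
  [11:8] rd=15 = r15
  [7:4] rs=2 = cx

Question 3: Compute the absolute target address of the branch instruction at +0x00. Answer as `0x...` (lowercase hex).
[00] fe 3f → 0x3ffe
  op=0x3ffe>>12=0x3 ⇒ jnz (J)
  imm: (w>>0)&0xfff=0xffe (s12→-2) → $-2
  target = base 0xd352 + off 0x00 + 2 + imm -2 = 0xd352

0xd352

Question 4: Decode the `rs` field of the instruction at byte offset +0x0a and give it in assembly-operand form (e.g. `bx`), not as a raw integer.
+0x0a: 20 16 ⇒ word 0x1620 (little)
  top 4b → 0x1 → minus [RR]
  rd: (w>>8)&0xf=0x6 → bp
  rs: (w>>4)&0xf=0x2 → cx

cx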